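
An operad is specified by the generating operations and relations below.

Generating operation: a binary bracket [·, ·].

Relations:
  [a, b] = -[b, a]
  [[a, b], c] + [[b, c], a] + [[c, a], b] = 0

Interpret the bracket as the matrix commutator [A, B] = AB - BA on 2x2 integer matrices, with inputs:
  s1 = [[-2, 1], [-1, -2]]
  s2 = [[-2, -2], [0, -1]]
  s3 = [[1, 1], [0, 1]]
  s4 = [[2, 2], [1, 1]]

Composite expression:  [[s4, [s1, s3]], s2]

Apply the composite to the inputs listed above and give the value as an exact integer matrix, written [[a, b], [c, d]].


[[4, -4], [-2, -4]]

[s1, s3] = [[1, 0], [0, -1]]
[s4, [s1, s3]] = [[0, -4], [2, 0]]
[[s4, [s1, s3]], s2] = [[4, -4], [-2, -4]]


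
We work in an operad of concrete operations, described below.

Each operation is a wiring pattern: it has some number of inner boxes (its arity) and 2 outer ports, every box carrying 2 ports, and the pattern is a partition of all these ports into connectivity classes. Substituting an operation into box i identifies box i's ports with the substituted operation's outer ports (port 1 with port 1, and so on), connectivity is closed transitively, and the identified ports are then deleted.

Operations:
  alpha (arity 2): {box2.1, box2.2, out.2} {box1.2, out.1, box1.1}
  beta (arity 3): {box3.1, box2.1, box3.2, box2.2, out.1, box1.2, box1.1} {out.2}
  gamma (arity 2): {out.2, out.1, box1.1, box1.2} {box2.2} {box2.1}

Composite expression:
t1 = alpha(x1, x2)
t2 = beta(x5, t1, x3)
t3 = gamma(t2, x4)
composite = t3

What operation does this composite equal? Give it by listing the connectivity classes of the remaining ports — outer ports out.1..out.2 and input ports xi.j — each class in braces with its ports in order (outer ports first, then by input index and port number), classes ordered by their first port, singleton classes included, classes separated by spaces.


Two ports join when wires chain via gamma-identified ports.
composing alpha on (x1, x2), with out.j its own outer ports: {out.1, x1.1, x1.2} {out.2, x2.1, x2.2}
composing beta on (x5, x1, x2, x3), with out.j its own outer ports: {out.1, x1.1, x1.2, x2.1, x2.2, x3.1, x3.2, x5.1, x5.2} {out.2}
composing gamma on (x5, x1, x2, x3, x4), with out.j its own outer ports: {out.1, out.2, x1.1, x1.2, x2.1, x2.2, x3.1, x3.2, x5.1, x5.2} {x4.1} {x4.2}

{out.1, out.2, x1.1, x1.2, x2.1, x2.2, x3.1, x3.2, x5.1, x5.2} {x4.1} {x4.2}


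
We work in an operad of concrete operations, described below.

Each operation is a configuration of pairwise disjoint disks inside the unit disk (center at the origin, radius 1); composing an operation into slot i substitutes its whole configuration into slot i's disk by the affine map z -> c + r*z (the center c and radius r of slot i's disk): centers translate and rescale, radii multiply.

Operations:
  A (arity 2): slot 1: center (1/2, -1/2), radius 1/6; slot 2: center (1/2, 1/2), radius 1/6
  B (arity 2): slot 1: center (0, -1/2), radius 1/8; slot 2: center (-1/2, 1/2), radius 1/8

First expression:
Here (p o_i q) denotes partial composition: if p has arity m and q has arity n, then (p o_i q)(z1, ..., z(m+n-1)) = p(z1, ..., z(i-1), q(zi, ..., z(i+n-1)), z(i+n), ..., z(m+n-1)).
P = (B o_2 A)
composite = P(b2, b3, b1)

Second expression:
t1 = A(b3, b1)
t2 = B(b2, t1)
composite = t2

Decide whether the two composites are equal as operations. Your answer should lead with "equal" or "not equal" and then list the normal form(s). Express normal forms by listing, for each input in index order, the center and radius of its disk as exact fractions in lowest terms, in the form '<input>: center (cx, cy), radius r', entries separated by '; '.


equal; the common form is b1: center (-7/16, 9/16), radius 1/48; b2: center (0, -1/2), radius 1/8; b3: center (-7/16, 7/16), radius 1/48

The first expression reduces to b1: center (-7/16, 9/16), radius 1/48; b2: center (0, -1/2), radius 1/8; b3: center (-7/16, 7/16), radius 1/48
The second expression reduces to b1: center (-7/16, 9/16), radius 1/48; b2: center (0, -1/2), radius 1/8; b3: center (-7/16, 7/16), radius 1/48
Same normal form: equal.


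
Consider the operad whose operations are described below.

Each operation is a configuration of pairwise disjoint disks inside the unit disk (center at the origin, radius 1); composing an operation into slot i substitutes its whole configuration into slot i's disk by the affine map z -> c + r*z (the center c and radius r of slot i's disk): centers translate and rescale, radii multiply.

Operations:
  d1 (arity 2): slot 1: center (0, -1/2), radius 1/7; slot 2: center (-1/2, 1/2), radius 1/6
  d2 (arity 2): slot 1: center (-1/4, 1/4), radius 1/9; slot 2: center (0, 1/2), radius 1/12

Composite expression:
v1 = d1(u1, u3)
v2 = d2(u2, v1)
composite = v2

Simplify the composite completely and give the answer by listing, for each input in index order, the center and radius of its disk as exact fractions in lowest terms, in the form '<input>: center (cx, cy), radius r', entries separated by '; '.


Follow each u-input down from d2: c' goes to c + r*c', radius to r*r'.
input u2: composing its 1 substitution step yields center (-1/4, 1/4), radius 1/9
input u1: composing its 2 substitution steps yields center (0, 11/24), radius 1/84
input u3: composing its 2 substitution steps yields center (-1/24, 13/24), radius 1/72

u1: center (0, 11/24), radius 1/84; u2: center (-1/4, 1/4), radius 1/9; u3: center (-1/24, 13/24), radius 1/72


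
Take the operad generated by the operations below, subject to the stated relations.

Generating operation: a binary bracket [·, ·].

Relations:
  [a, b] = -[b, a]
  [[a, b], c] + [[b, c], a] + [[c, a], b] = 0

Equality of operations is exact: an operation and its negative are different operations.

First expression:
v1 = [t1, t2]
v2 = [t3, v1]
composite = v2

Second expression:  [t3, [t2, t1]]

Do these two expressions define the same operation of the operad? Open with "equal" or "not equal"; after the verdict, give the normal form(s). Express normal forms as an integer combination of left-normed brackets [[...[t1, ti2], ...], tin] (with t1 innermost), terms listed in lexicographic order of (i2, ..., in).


not equal; first: -[[t1, t2], t3]; second: [[t1, t2], t3]

The first expression reduces to -[[t1, t2], t3]
The second expression reduces to [[t1, t2], t3]
The normal forms differ: not equal.


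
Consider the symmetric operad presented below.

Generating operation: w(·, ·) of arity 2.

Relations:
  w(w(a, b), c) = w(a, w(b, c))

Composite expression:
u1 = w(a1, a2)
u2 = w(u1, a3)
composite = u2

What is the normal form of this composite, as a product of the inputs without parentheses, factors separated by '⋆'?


a1 ⋆ a2 ⋆ a3

Under associativity of w, the answer is the a's in reading order.
w(a1, a2) unparenthesizes to a1 ⋆ a2
w(w(a1, a2), a3) unparenthesizes to a1 ⋆ a2 ⋆ a3


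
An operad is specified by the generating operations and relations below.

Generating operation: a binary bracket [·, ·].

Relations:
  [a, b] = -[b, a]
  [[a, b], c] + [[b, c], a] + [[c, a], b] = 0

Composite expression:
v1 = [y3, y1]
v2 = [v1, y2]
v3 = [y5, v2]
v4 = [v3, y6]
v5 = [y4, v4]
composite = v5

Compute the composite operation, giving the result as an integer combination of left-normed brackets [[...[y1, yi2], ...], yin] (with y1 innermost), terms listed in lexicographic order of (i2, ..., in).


-[[[[[y1, y3], y2], y5], y6], y4]

A multilinear Lie element is pinned by y1-initial words (y1 innermost).
Composite bracket: [y4, [[y5, [[y3, y1], y2]], y6]]
Under [a, b] = ab - ba we get 32 signed associative words (2^5 = 32).
Only words starting with y1 matter:
  sign of y1y3y2y5y6y4 is -1, so it contributes -[[[[[y1, y3], y2], y5], y6], y4]


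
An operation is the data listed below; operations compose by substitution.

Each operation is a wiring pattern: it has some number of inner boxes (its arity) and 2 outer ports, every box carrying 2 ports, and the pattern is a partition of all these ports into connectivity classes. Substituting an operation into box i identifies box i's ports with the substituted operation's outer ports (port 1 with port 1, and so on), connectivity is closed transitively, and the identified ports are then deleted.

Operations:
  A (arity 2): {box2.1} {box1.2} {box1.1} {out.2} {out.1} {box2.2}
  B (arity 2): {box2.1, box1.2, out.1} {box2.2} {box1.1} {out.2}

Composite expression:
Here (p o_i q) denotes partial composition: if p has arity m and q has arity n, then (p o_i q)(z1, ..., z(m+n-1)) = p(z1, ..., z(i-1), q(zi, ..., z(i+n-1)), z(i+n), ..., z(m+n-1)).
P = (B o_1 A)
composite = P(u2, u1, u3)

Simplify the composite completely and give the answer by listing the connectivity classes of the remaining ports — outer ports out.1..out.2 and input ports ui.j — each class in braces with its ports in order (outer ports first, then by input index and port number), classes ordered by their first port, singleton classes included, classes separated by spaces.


{out.1, u3.1} {out.2} {u1.1} {u1.2} {u2.1} {u2.2} {u3.2}

After gluing at B, chains via deleted ports link the u-ports.
composing A on (u2, u1), with out.j its own outer ports: {out.1} {out.2} {u1.1} {u1.2} {u2.1} {u2.2}
composing B on (u2, u1, u3), with out.j its own outer ports: {out.1, u3.1} {out.2} {u1.1} {u1.2} {u2.1} {u2.2} {u3.2}


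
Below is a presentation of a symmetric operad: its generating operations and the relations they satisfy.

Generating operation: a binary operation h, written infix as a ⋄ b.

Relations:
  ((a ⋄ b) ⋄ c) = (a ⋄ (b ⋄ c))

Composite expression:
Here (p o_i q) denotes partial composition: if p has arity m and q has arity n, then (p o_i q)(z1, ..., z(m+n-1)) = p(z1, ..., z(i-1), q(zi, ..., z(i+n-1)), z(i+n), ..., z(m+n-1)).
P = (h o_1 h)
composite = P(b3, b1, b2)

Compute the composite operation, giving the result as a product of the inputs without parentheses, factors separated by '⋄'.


Key point: h is associative — brackets drop, the b-order remains.
(b3 ⋄ b1) spells out as b3 ⋄ b1
((b3 ⋄ b1) ⋄ b2) spells out as b3 ⋄ b1 ⋄ b2

b3 ⋄ b1 ⋄ b2


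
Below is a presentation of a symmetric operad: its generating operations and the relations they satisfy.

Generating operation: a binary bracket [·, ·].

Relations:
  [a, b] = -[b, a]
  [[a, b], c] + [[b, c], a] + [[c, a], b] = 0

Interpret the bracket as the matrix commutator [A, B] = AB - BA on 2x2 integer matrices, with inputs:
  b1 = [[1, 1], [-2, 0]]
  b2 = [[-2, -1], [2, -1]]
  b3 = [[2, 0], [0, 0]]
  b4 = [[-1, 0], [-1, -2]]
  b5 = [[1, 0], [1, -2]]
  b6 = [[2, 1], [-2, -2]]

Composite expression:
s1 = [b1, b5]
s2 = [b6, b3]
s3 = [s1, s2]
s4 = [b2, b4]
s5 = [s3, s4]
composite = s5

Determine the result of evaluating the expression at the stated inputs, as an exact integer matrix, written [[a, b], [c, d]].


[b1, b5] = [[1, -3], [-7, -1]]
[b6, b3] = [[0, -2], [-4, 0]]
[[b1, b5], [b6, b3]] = [[-2, -4], [8, 2]]
[b2, b4] = [[1, 1], [1, -1]]
[[[b1, b5], [b6, b3]], [b2, b4]] = [[-12, 4], [20, 12]]

[[-12, 4], [20, 12]]


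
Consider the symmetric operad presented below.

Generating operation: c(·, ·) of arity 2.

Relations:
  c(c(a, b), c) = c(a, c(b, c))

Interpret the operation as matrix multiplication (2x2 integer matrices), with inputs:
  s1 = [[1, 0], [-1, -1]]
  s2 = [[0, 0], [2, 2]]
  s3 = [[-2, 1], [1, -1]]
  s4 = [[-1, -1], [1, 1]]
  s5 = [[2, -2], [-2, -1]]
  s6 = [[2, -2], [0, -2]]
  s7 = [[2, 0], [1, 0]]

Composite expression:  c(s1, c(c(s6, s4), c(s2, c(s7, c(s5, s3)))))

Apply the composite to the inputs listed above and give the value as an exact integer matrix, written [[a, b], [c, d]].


[[144, -96], [-216, 144]]

c(s6, s4) = [[-4, -4], [-2, -2]]
c(s5, s3) = [[-6, 4], [3, -1]]
c(s7, c(s5, s3)) = [[-12, 8], [-6, 4]]
c(s2, c(s7, c(s5, s3))) = [[0, 0], [-36, 24]]
c(c(s6, s4), c(s2, c(s7, c(s5, s3)))) = [[144, -96], [72, -48]]
c(s1, c(c(s6, s4), c(s2, c(s7, c(s5, s3))))) = [[144, -96], [-216, 144]]


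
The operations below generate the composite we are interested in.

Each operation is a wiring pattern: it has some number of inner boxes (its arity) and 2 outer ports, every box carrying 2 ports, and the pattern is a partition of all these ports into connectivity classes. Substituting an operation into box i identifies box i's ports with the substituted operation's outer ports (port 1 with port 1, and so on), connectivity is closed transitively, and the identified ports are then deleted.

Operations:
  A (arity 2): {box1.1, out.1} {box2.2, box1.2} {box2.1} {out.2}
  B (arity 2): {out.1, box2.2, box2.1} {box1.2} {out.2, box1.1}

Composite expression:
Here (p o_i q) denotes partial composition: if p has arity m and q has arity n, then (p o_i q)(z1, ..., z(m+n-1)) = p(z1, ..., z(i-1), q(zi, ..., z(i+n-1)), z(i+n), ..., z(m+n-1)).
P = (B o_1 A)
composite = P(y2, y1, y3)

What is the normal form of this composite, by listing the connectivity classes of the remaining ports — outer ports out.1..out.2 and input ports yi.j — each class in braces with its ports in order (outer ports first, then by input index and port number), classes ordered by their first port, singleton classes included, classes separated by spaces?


Connectivity passes through glued B-boundaries; trace each wire chain.
the subtree at A composes to {out.1, y2.1} {out.2} {y1.1} {y1.2, y2.2} on (y2, y1); out.j = own outer ports
the subtree at B composes to {out.1, y3.1, y3.2} {out.2, y2.1} {y1.1} {y1.2, y2.2} on (y2, y1, y3); out.j = own outer ports

{out.1, y3.1, y3.2} {out.2, y2.1} {y1.1} {y1.2, y2.2}


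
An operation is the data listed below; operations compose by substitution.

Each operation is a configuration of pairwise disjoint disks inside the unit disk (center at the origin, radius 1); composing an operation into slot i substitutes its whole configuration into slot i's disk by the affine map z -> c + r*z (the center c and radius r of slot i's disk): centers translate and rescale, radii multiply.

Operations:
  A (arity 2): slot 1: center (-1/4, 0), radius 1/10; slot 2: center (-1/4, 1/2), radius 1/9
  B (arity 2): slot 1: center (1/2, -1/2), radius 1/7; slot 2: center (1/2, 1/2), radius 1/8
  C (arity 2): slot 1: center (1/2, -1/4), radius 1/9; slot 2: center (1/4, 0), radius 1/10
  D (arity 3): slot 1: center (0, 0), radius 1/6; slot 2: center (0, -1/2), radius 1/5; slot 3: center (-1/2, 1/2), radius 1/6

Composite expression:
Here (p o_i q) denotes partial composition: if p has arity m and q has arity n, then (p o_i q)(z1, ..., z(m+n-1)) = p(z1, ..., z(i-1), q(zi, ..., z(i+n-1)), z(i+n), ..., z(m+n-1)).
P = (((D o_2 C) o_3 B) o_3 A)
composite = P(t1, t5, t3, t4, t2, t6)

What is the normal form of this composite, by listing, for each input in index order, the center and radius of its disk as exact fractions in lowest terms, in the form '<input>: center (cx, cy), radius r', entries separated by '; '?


t1: center (0, 0), radius 1/6; t2: center (3/50, -49/100), radius 1/400; t3: center (83/1400, -51/100), radius 1/3500; t4: center (83/1400, -89/175), radius 1/3150; t5: center (1/10, -11/20), radius 1/45; t6: center (-1/2, 1/2), radius 1/6

Follow each t-input down from D: c' goes to c + r*c', radius to r*r'.
for t1, the 1-step affine chain lands on center (0, 0), radius 1/6
for t5, the 2-step affine chain lands on center (1/10, -11/20), radius 1/45
for t3, the 4-step affine chain lands on center (83/1400, -51/100), radius 1/3500
for t4, the 4-step affine chain lands on center (83/1400, -89/175), radius 1/3150
for t2, the 3-step affine chain lands on center (3/50, -49/100), radius 1/400
for t6, the 1-step affine chain lands on center (-1/2, 1/2), radius 1/6


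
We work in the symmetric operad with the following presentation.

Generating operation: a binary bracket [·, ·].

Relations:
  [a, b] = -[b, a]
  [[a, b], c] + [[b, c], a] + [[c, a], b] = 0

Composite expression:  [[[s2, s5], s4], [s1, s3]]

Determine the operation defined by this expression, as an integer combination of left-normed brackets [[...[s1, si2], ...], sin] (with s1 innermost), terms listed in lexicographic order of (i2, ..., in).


-[[[[s1, s3], s2], s5], s4] + [[[[s1, s3], s4], s2], s5] - [[[[s1, s3], s4], s5], s2] + [[[[s1, s3], s5], s2], s4]

Skip Jacobi rewriting: expand, keep s1-initial words, read off terms.
Composite bracket: [[[s2, s5], s4], [s1, s3]]
Applying ab - ba throughout gives 16 signed words (2^4 = 16).
Collect the words opening with s1:
  s1s3s2s5s4 appears with sign -1, giving the term -[[[[s1, s3], s2], s5], s4]
  s1s3s4s2s5 appears with sign +1, giving the term +[[[[s1, s3], s4], s2], s5]
  s1s3s4s5s2 appears with sign -1, giving the term -[[[[s1, s3], s4], s5], s2]
  s1s3s5s2s4 appears with sign +1, giving the term +[[[[s1, s3], s5], s2], s4]


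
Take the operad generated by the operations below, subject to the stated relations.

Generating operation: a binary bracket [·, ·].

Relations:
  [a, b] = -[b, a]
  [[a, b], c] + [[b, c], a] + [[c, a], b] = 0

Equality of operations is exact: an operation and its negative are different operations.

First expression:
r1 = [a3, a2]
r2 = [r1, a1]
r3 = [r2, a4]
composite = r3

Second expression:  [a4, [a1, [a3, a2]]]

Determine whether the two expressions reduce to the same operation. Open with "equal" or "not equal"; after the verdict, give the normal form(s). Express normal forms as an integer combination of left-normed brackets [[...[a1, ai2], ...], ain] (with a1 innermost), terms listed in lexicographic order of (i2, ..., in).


equal: each reduces to [[[a1, a2], a3], a4] - [[[a1, a3], a2], a4]


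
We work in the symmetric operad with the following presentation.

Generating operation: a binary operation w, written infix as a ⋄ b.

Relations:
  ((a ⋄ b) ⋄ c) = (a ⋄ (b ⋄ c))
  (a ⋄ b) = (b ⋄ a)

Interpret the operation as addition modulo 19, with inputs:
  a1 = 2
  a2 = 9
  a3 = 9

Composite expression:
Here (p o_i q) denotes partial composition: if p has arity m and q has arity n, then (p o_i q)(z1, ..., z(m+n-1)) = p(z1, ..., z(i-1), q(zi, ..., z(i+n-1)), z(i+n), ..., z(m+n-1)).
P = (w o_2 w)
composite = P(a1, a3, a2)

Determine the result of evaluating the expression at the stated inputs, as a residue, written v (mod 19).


(a3 ⋄ a2) = 18
(a1 ⋄ (a3 ⋄ a2)) = 1

1 (mod 19)


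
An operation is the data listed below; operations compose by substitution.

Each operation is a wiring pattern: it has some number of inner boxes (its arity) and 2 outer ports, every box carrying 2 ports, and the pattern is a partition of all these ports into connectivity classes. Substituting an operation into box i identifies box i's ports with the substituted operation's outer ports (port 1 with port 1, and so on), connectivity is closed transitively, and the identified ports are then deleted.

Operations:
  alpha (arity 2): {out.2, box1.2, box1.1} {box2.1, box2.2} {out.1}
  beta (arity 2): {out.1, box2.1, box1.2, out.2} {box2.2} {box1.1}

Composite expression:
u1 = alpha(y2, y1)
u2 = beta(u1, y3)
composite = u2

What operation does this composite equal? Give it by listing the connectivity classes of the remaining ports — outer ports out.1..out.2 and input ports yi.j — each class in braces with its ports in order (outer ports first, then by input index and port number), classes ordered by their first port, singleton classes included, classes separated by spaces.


{out.1, out.2, y2.1, y2.2, y3.1} {y1.1, y1.2} {y3.2}


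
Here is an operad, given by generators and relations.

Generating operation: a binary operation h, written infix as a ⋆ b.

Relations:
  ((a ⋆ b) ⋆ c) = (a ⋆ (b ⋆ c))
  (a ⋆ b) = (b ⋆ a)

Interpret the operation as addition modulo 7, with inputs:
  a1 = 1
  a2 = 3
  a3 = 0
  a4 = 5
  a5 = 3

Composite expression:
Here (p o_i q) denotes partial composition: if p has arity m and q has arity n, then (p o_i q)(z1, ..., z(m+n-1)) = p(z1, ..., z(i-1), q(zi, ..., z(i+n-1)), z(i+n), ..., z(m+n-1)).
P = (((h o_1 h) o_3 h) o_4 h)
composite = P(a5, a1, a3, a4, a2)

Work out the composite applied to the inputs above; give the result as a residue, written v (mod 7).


5 (mod 7)

(a5 ⋆ a1) = 4
(a4 ⋆ a2) = 1
(a3 ⋆ (a4 ⋆ a2)) = 1
((a5 ⋆ a1) ⋆ (a3 ⋆ (a4 ⋆ a2))) = 5


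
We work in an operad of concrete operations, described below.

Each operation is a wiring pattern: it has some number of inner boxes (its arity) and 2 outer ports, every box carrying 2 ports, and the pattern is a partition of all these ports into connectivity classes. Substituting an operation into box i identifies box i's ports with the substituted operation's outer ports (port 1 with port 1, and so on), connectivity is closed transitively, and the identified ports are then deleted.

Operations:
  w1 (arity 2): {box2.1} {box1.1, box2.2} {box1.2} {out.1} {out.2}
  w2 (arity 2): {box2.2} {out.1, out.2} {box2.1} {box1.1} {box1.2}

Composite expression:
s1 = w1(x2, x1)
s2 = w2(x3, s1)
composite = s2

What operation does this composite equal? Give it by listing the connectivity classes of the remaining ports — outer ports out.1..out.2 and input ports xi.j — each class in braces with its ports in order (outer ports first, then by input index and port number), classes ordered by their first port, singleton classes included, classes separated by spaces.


{out.1, out.2} {x1.1} {x1.2, x2.1} {x2.2} {x3.1} {x3.2}

After gluing at w2, chains via deleted ports link the x-ports.
through w1, on inputs (x2, x1): {out.1} {out.2} {x1.1} {x1.2, x2.1} {x2.2} (out.j = stage outer ports)
through w2, on inputs (x3, x2, x1): {out.1, out.2} {x1.1} {x1.2, x2.1} {x2.2} {x3.1} {x3.2} (out.j = stage outer ports)


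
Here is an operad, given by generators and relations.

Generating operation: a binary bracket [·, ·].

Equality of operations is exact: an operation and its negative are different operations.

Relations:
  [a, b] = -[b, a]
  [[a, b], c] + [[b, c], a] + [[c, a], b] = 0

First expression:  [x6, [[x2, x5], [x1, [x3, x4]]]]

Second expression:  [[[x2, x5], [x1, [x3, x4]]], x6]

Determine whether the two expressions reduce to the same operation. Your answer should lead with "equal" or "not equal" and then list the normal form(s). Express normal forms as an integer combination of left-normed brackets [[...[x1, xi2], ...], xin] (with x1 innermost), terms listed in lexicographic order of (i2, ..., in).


The first composite normalizes to [[[[[x1, x3], x4], x2], x5], x6] - [[[[[x1, x3], x4], x5], x2], x6] - [[[[[x1, x4], x3], x2], x5], x6] + [[[[[x1, x4], x3], x5], x2], x6]
The second composite normalizes to -[[[[[x1, x3], x4], x2], x5], x6] + [[[[[x1, x3], x4], x5], x2], x6] + [[[[[x1, x4], x3], x2], x5], x6] - [[[[[x1, x4], x3], x5], x2], x6]
Distinct normal forms: not equal.

not equal: they reduce to [[[[[x1, x3], x4], x2], x5], x6] - [[[[[x1, x3], x4], x5], x2], x6] - [[[[[x1, x4], x3], x2], x5], x6] + [[[[[x1, x4], x3], x5], x2], x6] and -[[[[[x1, x3], x4], x2], x5], x6] + [[[[[x1, x3], x4], x5], x2], x6] + [[[[[x1, x4], x3], x2], x5], x6] - [[[[[x1, x4], x3], x5], x2], x6]


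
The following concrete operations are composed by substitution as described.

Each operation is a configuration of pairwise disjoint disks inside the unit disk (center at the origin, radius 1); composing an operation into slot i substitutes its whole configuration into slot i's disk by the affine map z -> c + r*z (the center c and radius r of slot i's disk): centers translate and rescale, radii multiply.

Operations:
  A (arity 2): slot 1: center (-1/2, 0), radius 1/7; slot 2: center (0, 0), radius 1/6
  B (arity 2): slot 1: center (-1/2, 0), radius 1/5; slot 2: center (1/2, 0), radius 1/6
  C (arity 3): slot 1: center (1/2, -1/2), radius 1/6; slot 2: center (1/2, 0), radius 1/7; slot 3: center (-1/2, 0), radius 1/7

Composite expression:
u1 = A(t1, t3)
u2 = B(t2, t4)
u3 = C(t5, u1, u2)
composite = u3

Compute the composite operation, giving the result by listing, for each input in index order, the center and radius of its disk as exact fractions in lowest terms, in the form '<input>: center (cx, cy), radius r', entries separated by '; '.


Only the slot chain above each t matters under C; compose those maps.
for t5, the 1-step affine chain lands on center (1/2, -1/2), radius 1/6
for t1, the 2-step affine chain lands on center (3/7, 0), radius 1/49
for t3, the 2-step affine chain lands on center (1/2, 0), radius 1/42
for t2, the 2-step affine chain lands on center (-4/7, 0), radius 1/35
for t4, the 2-step affine chain lands on center (-3/7, 0), radius 1/42

t1: center (3/7, 0), radius 1/49; t2: center (-4/7, 0), radius 1/35; t3: center (1/2, 0), radius 1/42; t4: center (-3/7, 0), radius 1/42; t5: center (1/2, -1/2), radius 1/6


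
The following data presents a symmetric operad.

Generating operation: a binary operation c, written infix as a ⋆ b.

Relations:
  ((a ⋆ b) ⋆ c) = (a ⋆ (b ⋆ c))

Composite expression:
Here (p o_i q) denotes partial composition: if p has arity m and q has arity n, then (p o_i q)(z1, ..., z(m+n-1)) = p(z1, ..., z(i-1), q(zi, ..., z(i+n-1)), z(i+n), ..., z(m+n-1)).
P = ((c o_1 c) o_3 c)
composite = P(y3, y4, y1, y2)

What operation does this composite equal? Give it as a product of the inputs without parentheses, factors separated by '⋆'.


y3 ⋆ y4 ⋆ y1 ⋆ y2

Associativity of c dissolves the nesting; only the y-input order survives.
(y3 ⋆ y4) spells out as y3 ⋆ y4
(y1 ⋆ y2) spells out as y1 ⋆ y2
((y3 ⋆ y4) ⋆ (y1 ⋆ y2)) spells out as y3 ⋆ y4 ⋆ y1 ⋆ y2


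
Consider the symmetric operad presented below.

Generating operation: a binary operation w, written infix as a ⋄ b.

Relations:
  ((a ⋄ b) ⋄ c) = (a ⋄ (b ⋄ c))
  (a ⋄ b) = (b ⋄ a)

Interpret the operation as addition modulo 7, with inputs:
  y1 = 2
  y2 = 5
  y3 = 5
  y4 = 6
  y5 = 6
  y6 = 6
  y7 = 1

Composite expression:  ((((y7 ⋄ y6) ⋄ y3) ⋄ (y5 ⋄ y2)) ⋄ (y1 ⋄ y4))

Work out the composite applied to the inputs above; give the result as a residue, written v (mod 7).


3 (mod 7)


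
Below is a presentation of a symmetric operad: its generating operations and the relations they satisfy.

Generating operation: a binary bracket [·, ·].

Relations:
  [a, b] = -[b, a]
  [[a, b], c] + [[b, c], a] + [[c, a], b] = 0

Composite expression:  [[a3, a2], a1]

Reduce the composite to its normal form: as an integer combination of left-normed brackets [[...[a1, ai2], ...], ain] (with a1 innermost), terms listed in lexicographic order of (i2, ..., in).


Left-normed coefficients sit on the a1-initial expansion words.
Composite bracket: [[a3, a2], a1]
Applying ab - ba throughout gives 4 signed words (2^2 = 4).
Words beginning with a1 determine it all:
  sign of a1a2a3 is +1, so it contributes +[[a1, a2], a3]
  sign of a1a3a2 is -1, so it contributes -[[a1, a3], a2]

[[a1, a2], a3] - [[a1, a3], a2]


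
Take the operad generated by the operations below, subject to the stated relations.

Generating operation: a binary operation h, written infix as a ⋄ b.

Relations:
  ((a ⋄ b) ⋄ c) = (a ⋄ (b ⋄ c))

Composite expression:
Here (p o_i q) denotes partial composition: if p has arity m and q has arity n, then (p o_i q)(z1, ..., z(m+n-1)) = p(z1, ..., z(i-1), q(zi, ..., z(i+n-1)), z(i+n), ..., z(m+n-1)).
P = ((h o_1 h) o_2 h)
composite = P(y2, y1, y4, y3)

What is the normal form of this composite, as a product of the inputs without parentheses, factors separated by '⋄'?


Key point: h is associative — brackets drop, the y-order remains.
(y1 ⋄ y4) flattens to y1 ⋄ y4
(y2 ⋄ (y1 ⋄ y4)) flattens to y2 ⋄ y1 ⋄ y4
((y2 ⋄ (y1 ⋄ y4)) ⋄ y3) flattens to y2 ⋄ y1 ⋄ y4 ⋄ y3

y2 ⋄ y1 ⋄ y4 ⋄ y3


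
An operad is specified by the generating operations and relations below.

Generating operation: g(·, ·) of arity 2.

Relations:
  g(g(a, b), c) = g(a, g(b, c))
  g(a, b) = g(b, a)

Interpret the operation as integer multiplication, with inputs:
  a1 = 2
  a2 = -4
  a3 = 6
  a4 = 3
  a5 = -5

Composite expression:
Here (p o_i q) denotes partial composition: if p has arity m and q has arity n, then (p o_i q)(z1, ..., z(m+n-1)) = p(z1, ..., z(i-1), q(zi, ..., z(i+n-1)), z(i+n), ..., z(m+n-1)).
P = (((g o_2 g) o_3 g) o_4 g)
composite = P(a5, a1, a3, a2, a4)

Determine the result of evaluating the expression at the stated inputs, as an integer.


720

g(a2, a4) = -12
g(a3, g(a2, a4)) = -72
g(a1, g(a3, g(a2, a4))) = -144
g(a5, g(a1, g(a3, g(a2, a4)))) = 720


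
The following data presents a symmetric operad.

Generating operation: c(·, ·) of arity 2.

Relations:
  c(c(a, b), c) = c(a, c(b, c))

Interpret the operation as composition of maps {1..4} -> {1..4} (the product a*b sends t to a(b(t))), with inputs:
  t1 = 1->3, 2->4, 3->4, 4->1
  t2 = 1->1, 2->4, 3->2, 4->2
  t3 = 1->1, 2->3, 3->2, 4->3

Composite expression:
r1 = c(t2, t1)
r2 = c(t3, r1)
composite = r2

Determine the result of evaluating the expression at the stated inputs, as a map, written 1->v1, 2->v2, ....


c(t2, t1) = 1->2, 2->2, 3->2, 4->1
c(t3, c(t2, t1)) = 1->3, 2->3, 3->3, 4->1

1->3, 2->3, 3->3, 4->1


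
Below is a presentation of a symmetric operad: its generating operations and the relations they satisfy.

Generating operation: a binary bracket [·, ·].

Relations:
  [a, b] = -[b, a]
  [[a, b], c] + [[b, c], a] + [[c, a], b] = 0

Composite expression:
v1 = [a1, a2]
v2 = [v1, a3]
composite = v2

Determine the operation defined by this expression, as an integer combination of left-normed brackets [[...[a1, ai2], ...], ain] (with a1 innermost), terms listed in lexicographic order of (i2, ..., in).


[[a1, a2], a3]

Antisymmetry and Jacobi reduce to a1-anchored left-normed brackets.
Composite bracket: [[a1, a2], a3]
Full expansion: 4 signed words from ab - ba (2^2 = 4).
The a1-initial words carry the normal form:
  from a1a2a3, sign +1: term +[[a1, a2], a3]


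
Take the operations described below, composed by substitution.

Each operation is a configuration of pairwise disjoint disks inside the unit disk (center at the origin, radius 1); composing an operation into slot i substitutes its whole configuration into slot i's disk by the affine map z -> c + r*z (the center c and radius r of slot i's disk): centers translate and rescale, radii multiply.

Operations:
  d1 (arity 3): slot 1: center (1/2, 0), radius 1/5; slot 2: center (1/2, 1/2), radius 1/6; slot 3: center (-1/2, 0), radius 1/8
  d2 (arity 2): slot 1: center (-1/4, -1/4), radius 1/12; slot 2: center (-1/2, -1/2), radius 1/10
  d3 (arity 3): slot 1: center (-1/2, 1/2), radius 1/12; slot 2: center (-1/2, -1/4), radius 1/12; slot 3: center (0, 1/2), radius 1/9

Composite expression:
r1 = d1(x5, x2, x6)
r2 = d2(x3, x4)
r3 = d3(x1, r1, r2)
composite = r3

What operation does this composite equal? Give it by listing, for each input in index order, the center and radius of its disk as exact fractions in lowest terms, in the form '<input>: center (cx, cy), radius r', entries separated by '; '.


x1: center (-1/2, 1/2), radius 1/12; x2: center (-11/24, -5/24), radius 1/72; x3: center (-1/36, 17/36), radius 1/108; x4: center (-1/18, 4/9), radius 1/90; x5: center (-11/24, -1/4), radius 1/60; x6: center (-13/24, -1/4), radius 1/96


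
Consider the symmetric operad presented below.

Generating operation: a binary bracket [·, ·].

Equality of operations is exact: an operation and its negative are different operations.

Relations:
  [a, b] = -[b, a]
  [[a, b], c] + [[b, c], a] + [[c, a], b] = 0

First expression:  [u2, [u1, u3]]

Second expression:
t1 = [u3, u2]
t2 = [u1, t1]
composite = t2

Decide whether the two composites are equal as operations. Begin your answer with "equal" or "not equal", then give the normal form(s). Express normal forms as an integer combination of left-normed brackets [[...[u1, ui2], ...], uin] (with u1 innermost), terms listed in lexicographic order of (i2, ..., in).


not equal; first: -[[u1, u3], u2]; second: -[[u1, u2], u3] + [[u1, u3], u2]

In normal form, the first expression is -[[u1, u3], u2]
In normal form, the second expression is -[[u1, u2], u3] + [[u1, u3], u2]
Distinct normal forms: not equal.


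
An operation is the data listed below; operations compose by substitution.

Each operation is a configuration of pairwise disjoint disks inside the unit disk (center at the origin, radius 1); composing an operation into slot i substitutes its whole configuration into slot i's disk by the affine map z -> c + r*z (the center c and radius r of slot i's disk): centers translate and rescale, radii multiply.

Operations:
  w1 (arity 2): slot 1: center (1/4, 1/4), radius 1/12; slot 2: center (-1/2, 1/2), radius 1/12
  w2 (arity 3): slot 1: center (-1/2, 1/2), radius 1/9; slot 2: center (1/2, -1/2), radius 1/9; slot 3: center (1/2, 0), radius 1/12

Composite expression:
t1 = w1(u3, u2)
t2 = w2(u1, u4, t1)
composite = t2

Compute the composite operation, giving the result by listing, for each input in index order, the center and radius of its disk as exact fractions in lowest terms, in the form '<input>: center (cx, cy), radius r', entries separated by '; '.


u1: center (-1/2, 1/2), radius 1/9; u2: center (11/24, 1/24), radius 1/144; u3: center (25/48, 1/48), radius 1/144; u4: center (1/2, -1/2), radius 1/9


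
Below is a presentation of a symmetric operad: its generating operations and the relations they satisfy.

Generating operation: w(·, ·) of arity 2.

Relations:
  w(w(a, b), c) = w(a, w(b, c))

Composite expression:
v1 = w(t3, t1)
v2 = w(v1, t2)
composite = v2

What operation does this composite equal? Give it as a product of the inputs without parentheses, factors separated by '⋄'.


t3 ⋄ t1 ⋄ t2

All parenthesizations of w agree; list the t-inputs left to right.
w(t3, t1) reduces to t3 ⋄ t1
w(w(t3, t1), t2) reduces to t3 ⋄ t1 ⋄ t2


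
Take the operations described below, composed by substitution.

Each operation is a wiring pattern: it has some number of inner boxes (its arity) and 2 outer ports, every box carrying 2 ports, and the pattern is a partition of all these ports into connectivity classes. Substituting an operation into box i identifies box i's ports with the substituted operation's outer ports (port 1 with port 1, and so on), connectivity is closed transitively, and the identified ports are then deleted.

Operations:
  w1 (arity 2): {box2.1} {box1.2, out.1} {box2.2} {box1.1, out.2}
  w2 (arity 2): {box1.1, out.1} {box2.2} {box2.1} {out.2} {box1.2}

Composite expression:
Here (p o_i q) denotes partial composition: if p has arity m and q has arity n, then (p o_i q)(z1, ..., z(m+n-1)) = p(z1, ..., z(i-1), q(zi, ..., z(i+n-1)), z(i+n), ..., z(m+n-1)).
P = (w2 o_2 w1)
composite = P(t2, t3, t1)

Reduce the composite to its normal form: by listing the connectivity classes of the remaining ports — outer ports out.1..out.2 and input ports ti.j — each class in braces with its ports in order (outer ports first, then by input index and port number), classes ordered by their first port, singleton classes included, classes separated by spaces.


{out.1, t2.1} {out.2} {t1.1} {t1.2} {t2.2} {t3.1} {t3.2}

Treat the ports identified at w2 as solder joints: merge, then drop.
after w1, the pattern on (t3, t1) reads {out.1, t3.2} {out.2, t3.1} {t1.1} {t1.2} (out.j = its outer ports)
after w2, the pattern on (t2, t3, t1) reads {out.1, t2.1} {out.2} {t1.1} {t1.2} {t2.2} {t3.1} {t3.2} (out.j = its outer ports)


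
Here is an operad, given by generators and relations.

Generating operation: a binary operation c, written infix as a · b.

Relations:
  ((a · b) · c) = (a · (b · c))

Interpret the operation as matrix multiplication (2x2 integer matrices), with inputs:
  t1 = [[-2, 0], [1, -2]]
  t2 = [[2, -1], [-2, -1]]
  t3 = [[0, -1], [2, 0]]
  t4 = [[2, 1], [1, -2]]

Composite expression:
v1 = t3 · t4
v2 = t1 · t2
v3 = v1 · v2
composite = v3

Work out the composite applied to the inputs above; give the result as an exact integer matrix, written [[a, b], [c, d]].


(t3 · t4) = [[-1, 2], [4, 2]]
(t1 · t2) = [[-4, 2], [6, 1]]
((t3 · t4) · (t1 · t2)) = [[16, 0], [-4, 10]]

[[16, 0], [-4, 10]]


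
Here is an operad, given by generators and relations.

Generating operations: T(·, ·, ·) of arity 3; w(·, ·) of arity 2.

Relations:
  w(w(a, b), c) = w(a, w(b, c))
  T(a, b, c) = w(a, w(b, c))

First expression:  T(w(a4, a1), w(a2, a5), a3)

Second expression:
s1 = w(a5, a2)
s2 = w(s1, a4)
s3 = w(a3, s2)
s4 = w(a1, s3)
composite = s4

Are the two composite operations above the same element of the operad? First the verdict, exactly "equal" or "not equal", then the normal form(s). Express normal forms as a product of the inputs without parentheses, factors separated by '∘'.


The first expression reduces to a4 ∘ a1 ∘ a2 ∘ a5 ∘ a3
The second expression reduces to a1 ∘ a3 ∘ a5 ∘ a2 ∘ a4
No match — not equal.

not equal — first a4 ∘ a1 ∘ a2 ∘ a5 ∘ a3, second a1 ∘ a3 ∘ a5 ∘ a2 ∘ a4


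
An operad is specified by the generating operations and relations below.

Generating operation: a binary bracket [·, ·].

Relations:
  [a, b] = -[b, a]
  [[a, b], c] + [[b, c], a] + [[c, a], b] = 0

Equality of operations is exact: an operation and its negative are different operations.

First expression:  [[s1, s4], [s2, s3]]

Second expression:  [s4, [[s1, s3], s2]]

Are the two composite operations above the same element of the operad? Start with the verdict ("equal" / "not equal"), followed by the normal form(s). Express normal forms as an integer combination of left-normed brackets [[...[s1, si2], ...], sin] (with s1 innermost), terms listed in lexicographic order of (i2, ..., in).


The first expression reduces to [[[s1, s4], s2], s3] - [[[s1, s4], s3], s2]
The second expression reduces to -[[[s1, s3], s2], s4]
The normal forms differ: not equal.

not equal; first: [[[s1, s4], s2], s3] - [[[s1, s4], s3], s2]; second: -[[[s1, s3], s2], s4]


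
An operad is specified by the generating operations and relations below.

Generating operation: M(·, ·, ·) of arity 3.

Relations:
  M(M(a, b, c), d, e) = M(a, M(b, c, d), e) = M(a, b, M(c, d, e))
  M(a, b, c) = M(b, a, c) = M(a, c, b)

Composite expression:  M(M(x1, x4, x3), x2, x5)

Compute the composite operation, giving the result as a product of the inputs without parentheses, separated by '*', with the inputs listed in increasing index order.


Both nesting and order wash out for M; what remains is which x's occur.
M(x1, x4, x3) collapses to x1 * x4 * x3
M(M(x1, x4, x3), x2, x5) collapses to x1 * x4 * x3 * x2 * x5
rearranged into index order: x1 * x2 * x3 * x4 * x5

x1 * x2 * x3 * x4 * x5


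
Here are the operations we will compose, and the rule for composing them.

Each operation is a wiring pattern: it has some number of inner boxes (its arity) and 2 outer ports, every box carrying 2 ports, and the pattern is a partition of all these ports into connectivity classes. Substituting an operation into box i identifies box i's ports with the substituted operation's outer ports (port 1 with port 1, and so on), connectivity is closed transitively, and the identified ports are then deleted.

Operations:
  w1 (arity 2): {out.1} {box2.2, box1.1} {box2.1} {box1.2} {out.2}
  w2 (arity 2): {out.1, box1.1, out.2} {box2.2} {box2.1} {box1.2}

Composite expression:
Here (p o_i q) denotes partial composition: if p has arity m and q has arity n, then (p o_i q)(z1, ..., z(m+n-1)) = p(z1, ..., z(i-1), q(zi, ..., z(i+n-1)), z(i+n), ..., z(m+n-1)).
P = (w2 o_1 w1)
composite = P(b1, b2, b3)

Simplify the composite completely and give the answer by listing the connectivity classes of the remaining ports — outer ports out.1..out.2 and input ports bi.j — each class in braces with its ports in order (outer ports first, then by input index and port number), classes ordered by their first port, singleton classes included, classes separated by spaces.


{out.1, out.2} {b1.1, b2.2} {b1.2} {b2.1} {b3.1} {b3.2}

Connectivity passes through glued w2-boundaries; trace each wire chain.
the subtree at w1 composes to {out.1} {out.2} {b1.1, b2.2} {b1.2} {b2.1} on (b1, b2); out.j = own outer ports
the subtree at w2 composes to {out.1, out.2} {b1.1, b2.2} {b1.2} {b2.1} {b3.1} {b3.2} on (b1, b2, b3); out.j = own outer ports


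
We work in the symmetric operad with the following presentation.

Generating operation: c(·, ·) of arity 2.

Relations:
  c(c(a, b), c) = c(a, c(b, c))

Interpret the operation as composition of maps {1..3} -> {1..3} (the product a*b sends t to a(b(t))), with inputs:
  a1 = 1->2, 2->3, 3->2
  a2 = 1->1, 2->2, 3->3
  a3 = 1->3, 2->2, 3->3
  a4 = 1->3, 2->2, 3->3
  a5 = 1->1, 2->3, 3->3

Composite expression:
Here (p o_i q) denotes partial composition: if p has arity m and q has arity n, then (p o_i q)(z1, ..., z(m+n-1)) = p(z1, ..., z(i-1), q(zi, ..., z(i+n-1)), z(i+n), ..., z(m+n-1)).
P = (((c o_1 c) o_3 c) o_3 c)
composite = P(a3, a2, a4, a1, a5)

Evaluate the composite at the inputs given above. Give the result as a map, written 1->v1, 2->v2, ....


1->2, 2->2, 3->2
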